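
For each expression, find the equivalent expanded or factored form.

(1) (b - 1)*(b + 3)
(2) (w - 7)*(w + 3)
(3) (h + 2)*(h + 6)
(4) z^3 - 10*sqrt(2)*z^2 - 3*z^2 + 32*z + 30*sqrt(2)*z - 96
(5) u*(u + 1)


(1) = b^2 + 2*b - 3
(2) = w^2 - 4*w - 21
(3) = h^2 + 8*h + 12
(4) = (z - 3)*(z - 8*sqrt(2))*(z - 2*sqrt(2))
(5) = u^2 + u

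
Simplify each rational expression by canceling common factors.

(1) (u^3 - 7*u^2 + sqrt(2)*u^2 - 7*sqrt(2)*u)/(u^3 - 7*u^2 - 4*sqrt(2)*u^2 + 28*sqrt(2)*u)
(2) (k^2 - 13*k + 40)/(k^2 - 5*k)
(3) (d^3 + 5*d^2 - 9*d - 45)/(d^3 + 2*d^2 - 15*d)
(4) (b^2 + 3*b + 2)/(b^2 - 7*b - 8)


(1) = (u + sqrt(2))/(u - 4*sqrt(2))
(2) = (k - 8)/k
(3) = (d + 3)/d
(4) = (b + 2)/(b - 8)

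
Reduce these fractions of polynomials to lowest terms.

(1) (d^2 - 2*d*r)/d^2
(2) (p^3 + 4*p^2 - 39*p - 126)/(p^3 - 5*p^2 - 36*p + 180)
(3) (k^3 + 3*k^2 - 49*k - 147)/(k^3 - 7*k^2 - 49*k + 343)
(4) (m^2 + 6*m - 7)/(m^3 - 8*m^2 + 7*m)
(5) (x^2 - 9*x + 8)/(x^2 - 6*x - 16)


(1) = (d - 2*r)/d
(2) = (p^2 + 10*p + 21)/(p^2 + p - 30)
(3) = (k + 3)/(k - 7)
(4) = (m + 7)/(m^2 - 7*m)
(5) = (x - 1)/(x + 2)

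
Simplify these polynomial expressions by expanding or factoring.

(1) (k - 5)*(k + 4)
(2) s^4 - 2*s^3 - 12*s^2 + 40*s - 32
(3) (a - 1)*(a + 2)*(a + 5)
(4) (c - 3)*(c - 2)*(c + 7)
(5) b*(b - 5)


(1) = k^2 - k - 20
(2) = (s - 2)^3*(s + 4)
(3) = a^3 + 6*a^2 + 3*a - 10
(4) = c^3 + 2*c^2 - 29*c + 42
(5) = b^2 - 5*b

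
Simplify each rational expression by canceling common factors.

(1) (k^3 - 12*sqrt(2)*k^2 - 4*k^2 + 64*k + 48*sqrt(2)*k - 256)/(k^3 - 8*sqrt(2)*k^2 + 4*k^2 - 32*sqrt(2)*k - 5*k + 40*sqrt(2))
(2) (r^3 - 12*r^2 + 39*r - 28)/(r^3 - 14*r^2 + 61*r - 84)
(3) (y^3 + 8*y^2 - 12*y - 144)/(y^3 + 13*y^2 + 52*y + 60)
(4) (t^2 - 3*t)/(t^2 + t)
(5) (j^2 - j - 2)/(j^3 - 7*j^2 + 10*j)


(1) = (k^2 + k*(-4*sqrt(2) - 4) + 16*sqrt(2))/(k^2 + 4*k - 5)
(2) = (r - 1)/(r - 3)
(3) = (y^2 + 2*y - 24)/(y^2 + 7*y + 10)
(4) = (t - 3)/(t + 1)
(5) = (j + 1)/(j^2 - 5*j)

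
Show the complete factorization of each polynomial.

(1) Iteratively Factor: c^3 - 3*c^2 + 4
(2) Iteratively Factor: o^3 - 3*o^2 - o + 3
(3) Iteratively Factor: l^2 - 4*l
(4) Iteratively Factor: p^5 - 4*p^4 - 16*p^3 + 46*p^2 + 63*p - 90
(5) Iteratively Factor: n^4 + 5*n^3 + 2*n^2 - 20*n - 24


(1) = (c - 2)*(c^2 - c - 2) = (c - 2)^2*(c + 1)
(2) = (o - 3)*(o^2 - 1) = (o - 3)*(o - 1)*(o + 1)
(3) = (l)*(l - 4)
(4) = (p - 5)*(p^4 + p^3 - 11*p^2 - 9*p + 18) = (p - 5)*(p - 3)*(p^3 + 4*p^2 + p - 6) = (p - 5)*(p - 3)*(p + 3)*(p^2 + p - 2) = (p - 5)*(p - 3)*(p + 2)*(p + 3)*(p - 1)
(5) = (n + 2)*(n^3 + 3*n^2 - 4*n - 12) = (n + 2)^2*(n^2 + n - 6) = (n + 2)^2*(n + 3)*(n - 2)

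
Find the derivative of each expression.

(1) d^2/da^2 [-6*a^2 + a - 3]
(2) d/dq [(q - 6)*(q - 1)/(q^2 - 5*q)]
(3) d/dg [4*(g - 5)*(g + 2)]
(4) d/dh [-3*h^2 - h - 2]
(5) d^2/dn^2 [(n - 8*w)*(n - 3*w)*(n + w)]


(1) = -12
(2) = 2*(q^2 - 6*q + 15)/(q^2*(q^2 - 10*q + 25))
(3) = 8*g - 12
(4) = -6*h - 1
(5) = 6*n - 20*w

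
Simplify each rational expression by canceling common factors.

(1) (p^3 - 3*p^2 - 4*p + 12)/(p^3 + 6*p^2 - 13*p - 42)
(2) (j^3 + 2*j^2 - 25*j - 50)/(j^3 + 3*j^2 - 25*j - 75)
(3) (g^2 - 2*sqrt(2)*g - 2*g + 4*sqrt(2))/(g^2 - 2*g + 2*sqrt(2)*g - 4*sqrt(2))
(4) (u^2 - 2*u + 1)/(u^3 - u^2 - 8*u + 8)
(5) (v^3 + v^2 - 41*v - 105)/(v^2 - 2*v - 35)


(1) = (p - 2)/(p + 7)
(2) = (j + 2)/(j + 3)
(3) = (g - 2*sqrt(2))/(g + 2*sqrt(2))
(4) = (u - 1)/(u^2 - 8)
(5) = v + 3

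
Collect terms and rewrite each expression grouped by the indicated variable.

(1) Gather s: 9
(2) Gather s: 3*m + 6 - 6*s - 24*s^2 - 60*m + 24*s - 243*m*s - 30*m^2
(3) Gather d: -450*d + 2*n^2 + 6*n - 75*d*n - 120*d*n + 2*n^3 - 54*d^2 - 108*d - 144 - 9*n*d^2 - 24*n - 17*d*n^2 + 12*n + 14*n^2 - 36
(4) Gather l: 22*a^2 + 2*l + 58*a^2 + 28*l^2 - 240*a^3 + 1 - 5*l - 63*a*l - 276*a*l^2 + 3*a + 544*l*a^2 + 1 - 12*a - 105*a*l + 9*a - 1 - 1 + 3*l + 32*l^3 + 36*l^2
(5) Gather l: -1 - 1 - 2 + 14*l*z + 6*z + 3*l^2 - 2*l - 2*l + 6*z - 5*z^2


(1) = 9
(2) = -30*m^2 - 57*m - 24*s^2 + s*(18 - 243*m) + 6
(3) = d^2*(-9*n - 54) + d*(-17*n^2 - 195*n - 558) + 2*n^3 + 16*n^2 - 6*n - 180
(4) = -240*a^3 + 80*a^2 + 32*l^3 + l^2*(64 - 276*a) + l*(544*a^2 - 168*a)
(5) = 3*l^2 + l*(14*z - 4) - 5*z^2 + 12*z - 4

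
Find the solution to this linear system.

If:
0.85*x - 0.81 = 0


Then:
x = 0.95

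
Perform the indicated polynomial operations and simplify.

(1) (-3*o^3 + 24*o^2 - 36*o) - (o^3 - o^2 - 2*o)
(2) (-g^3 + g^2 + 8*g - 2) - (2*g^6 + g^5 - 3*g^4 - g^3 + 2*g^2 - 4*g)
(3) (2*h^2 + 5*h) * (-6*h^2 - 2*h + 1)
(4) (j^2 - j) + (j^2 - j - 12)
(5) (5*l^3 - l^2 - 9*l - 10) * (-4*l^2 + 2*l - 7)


(1) = -4*o^3 + 25*o^2 - 34*o
(2) = -2*g^6 - g^5 + 3*g^4 - g^2 + 12*g - 2
(3) = -12*h^4 - 34*h^3 - 8*h^2 + 5*h
(4) = 2*j^2 - 2*j - 12
(5) = -20*l^5 + 14*l^4 - l^3 + 29*l^2 + 43*l + 70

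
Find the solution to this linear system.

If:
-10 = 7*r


Then:
r = -10/7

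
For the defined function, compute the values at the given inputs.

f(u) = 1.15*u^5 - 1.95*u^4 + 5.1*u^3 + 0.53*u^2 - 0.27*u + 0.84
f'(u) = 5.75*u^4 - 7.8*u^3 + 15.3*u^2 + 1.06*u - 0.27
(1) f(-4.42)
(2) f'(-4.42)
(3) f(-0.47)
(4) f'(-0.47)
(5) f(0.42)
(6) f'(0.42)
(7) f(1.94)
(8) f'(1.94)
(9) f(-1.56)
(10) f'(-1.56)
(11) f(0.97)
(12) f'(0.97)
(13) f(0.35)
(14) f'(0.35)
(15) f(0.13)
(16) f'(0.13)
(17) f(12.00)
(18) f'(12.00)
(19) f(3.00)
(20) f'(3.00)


(1) = -3112.29
(2) = 3162.10
(3) = 0.43
(4) = 3.70
(5) = 1.15
(6) = 2.48
(7) = 43.53
(8) = 83.87
(9) = -38.98
(10) = 98.98
(11) = 4.99
(12) = 13.13
(13) = 1.01
(14) = 1.73
(15) = 0.82
(16) = 0.11
(17) = 254608.32
(18) = 107969.25
(19) = 264.00
(20) = 395.76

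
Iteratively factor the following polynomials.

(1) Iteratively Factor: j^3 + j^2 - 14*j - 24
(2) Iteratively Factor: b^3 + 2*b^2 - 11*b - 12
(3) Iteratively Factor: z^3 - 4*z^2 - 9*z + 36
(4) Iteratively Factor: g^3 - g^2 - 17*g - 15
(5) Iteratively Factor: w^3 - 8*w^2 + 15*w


(1) = (j + 3)*(j^2 - 2*j - 8) = (j - 4)*(j + 3)*(j + 2)
(2) = (b - 3)*(b^2 + 5*b + 4) = (b - 3)*(b + 4)*(b + 1)
(3) = (z - 4)*(z^2 - 9) = (z - 4)*(z + 3)*(z - 3)
(4) = (g - 5)*(g^2 + 4*g + 3) = (g - 5)*(g + 3)*(g + 1)
(5) = (w - 3)*(w^2 - 5*w) = w*(w - 3)*(w - 5)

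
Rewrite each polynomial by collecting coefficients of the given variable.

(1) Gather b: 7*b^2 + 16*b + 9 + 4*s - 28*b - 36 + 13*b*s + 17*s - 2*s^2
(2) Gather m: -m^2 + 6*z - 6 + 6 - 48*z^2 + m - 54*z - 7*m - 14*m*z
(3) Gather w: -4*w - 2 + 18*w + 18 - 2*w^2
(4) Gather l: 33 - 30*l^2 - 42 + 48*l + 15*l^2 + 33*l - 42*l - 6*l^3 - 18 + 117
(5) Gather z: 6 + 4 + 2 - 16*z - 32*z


(1) = 7*b^2 + b*(13*s - 12) - 2*s^2 + 21*s - 27
(2) = -m^2 + m*(-14*z - 6) - 48*z^2 - 48*z
(3) = -2*w^2 + 14*w + 16
(4) = -6*l^3 - 15*l^2 + 39*l + 90
(5) = 12 - 48*z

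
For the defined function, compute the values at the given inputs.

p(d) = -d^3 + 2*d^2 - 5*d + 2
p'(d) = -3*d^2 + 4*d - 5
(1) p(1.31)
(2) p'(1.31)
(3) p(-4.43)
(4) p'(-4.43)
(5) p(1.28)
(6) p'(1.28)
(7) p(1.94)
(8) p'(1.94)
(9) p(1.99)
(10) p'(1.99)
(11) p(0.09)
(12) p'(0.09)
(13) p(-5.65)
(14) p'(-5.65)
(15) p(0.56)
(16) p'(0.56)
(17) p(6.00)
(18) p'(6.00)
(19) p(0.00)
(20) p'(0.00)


(1) = -3.37
(2) = -4.91
(3) = 150.34
(4) = -81.59
(5) = -3.22
(6) = -4.80
(7) = -7.47
(8) = -8.53
(9) = -7.91
(10) = -8.92
(11) = 1.57
(12) = -4.66
(13) = 274.46
(14) = -123.37
(15) = -0.35
(16) = -3.70
(17) = -172.00
(18) = -89.00
(19) = 2.00
(20) = -5.00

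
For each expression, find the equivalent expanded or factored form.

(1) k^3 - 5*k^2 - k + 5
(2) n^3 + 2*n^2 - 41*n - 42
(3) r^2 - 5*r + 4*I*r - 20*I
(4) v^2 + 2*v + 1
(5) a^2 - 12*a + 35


(1) = (k - 5)*(k - 1)*(k + 1)
(2) = (n - 6)*(n + 1)*(n + 7)
(3) = (r - 5)*(r + 4*I)
(4) = (v + 1)^2
(5) = (a - 7)*(a - 5)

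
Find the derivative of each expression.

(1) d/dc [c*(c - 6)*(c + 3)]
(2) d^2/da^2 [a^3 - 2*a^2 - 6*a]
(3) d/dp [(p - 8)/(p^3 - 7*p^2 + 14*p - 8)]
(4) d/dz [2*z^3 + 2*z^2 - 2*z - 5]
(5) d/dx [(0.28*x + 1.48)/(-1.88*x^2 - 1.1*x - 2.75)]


(1) = 3*c^2 - 6*c - 18
(2) = 6*a - 4
(3) = (p^3 - 7*p^2 + 14*p - (p - 8)*(3*p^2 - 14*p + 14) - 8)/(p^3 - 7*p^2 + 14*p - 8)^2
(4) = 6*z^2 + 4*z - 2
(5) = (0.5264*x^2 + 5.5648*x + 0.858)/(3.5344*x^4 + 4.136*x^3 + 11.55*x^2 + 6.05*x + 7.5625)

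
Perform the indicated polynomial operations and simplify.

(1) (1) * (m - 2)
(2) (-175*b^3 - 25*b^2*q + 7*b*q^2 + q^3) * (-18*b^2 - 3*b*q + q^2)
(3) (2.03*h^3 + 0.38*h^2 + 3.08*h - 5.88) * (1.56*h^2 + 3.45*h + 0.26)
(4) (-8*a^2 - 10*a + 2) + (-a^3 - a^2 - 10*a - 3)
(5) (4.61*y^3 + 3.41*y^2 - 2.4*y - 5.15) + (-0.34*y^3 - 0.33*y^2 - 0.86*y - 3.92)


(1) = m - 2
(2) = 3150*b^5 + 975*b^4*q - 226*b^3*q^2 - 64*b^2*q^3 + 4*b*q^4 + q^5
(3) = 3.1668*h^5 + 7.5963*h^4 + 6.6436*h^3 + 1.552*h^2 - 19.4852*h - 1.5288
(4) = -a^3 - 9*a^2 - 20*a - 1
(5) = 4.27*y^3 + 3.08*y^2 - 3.26*y - 9.07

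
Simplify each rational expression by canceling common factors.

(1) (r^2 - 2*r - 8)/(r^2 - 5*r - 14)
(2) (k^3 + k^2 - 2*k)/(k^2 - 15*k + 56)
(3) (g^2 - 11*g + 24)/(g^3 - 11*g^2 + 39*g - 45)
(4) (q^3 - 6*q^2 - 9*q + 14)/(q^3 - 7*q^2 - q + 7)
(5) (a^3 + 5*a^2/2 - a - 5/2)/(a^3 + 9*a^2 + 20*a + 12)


(1) = (r - 4)/(r - 7)
(2) = (k^3 + k^2 - 2*k)/(k^2 - 15*k + 56)
(3) = (g - 8)/(g^2 - 8*g + 15)
(4) = (q + 2)/(q + 1)
(5) = (2*a^2 + 3*a - 5)/(2*a^2 + 16*a + 24)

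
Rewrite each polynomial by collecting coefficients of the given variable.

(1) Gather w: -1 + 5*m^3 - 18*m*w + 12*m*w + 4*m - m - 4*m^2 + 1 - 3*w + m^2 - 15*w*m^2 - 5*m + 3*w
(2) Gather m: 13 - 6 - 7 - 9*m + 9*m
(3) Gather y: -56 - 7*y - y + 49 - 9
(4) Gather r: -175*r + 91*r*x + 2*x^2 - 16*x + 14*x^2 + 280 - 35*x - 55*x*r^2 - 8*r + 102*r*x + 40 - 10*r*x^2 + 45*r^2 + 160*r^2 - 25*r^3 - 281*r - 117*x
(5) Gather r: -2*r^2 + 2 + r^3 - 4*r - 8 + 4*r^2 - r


(1) = 5*m^3 - 3*m^2 - 2*m + w*(-15*m^2 - 6*m)
(2) = 0
(3) = -8*y - 16
(4) = -25*r^3 + r^2*(205 - 55*x) + r*(-10*x^2 + 193*x - 464) + 16*x^2 - 168*x + 320
(5) = r^3 + 2*r^2 - 5*r - 6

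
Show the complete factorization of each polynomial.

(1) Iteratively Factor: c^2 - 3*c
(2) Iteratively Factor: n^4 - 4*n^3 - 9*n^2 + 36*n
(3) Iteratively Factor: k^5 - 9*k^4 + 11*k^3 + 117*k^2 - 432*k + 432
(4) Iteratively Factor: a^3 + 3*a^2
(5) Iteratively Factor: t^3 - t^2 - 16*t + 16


(1) = (c - 3)*(c)
(2) = (n - 3)*(n^3 - n^2 - 12*n) = (n - 4)*(n - 3)*(n^2 + 3*n) = (n - 4)*(n - 3)*(n + 3)*(n)
(3) = (k - 3)*(k^4 - 6*k^3 - 7*k^2 + 96*k - 144) = (k - 3)^2*(k^3 - 3*k^2 - 16*k + 48) = (k - 4)*(k - 3)^2*(k^2 + k - 12) = (k - 4)*(k - 3)^3*(k + 4)
(4) = (a)*(a^2 + 3*a) = a^2*(a + 3)
(5) = (t - 4)*(t^2 + 3*t - 4) = (t - 4)*(t - 1)*(t + 4)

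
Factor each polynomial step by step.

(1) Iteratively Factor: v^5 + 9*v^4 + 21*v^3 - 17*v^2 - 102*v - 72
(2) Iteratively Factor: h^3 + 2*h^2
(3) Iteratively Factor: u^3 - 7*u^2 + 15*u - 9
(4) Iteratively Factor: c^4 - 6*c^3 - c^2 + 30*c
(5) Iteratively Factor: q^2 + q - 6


(1) = (v - 2)*(v^4 + 11*v^3 + 43*v^2 + 69*v + 36) = (v - 2)*(v + 4)*(v^3 + 7*v^2 + 15*v + 9) = (v - 2)*(v + 3)*(v + 4)*(v^2 + 4*v + 3) = (v - 2)*(v + 1)*(v + 3)*(v + 4)*(v + 3)
(2) = (h)*(h^2 + 2*h) = h^2*(h + 2)
(3) = (u - 3)*(u^2 - 4*u + 3) = (u - 3)^2*(u - 1)
(4) = (c - 3)*(c^3 - 3*c^2 - 10*c) = (c - 5)*(c - 3)*(c^2 + 2*c) = c*(c - 5)*(c - 3)*(c + 2)
(5) = (q - 2)*(q + 3)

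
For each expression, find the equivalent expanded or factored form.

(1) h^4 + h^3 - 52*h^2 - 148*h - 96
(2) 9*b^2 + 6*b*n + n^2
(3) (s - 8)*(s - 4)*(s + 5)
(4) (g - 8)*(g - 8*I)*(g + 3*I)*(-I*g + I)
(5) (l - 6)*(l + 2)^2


(1) = (h - 8)*(h + 1)*(h + 2)*(h + 6)
(2) = (3*b + n)^2
(3) = s^3 - 7*s^2 - 28*s + 160
(4) = -I*g^4 - 5*g^3 + 9*I*g^3 + 45*g^2 - 32*I*g^2 - 40*g + 216*I*g - 192*I
(5) = l^3 - 2*l^2 - 20*l - 24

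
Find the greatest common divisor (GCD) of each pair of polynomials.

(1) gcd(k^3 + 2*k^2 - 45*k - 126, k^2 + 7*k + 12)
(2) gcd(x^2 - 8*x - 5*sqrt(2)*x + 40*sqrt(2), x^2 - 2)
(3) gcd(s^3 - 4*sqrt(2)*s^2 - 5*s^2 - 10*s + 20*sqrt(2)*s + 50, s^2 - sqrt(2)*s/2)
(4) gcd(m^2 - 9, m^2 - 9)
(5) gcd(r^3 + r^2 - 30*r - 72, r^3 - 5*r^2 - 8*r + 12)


(1) = gcd((k - 7)*(k + 3)*(k + 6), (k + 3)*(k + 4)) = k + 3
(2) = gcd((x - 8)*(x - 5*sqrt(2)), (x - sqrt(2))*(x + sqrt(2))) = 1
(3) = gcd((s - 5)*(s - 5*sqrt(2))*(s + sqrt(2)), s*(s - sqrt(2)/2)) = 1
(4) = m^2 - 9
(5) = gcd((r - 6)*(r + 3)*(r + 4), (r - 6)*(r - 1)*(r + 2)) = r - 6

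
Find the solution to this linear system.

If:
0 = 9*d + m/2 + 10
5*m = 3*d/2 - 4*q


Then:
d = 8*q/183 - 200/183
m = -48*q/61 - 20/61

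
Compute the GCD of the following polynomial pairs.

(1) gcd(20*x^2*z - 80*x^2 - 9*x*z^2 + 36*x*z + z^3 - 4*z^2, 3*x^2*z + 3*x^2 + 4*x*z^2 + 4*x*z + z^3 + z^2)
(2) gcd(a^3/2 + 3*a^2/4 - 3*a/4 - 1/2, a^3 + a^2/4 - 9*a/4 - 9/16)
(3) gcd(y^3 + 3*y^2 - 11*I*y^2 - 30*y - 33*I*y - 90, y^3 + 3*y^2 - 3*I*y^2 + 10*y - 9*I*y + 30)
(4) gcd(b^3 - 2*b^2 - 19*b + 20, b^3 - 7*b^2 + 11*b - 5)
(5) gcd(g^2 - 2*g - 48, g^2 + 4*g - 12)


(1) = gcd((-5*x + z)*(-4*x + z)*(z - 4), (x + z)*(3*x + z)*(z + 1)) = 1
(2) = 1
(3) = y^2 + y*(3 - 5*I) - 15*I
(4) = gcd((b - 5)*(b - 1)*(b + 4), (b - 5)*(b - 1)^2) = b^2 - 6*b + 5
(5) = gcd((g - 8)*(g + 6), (g - 2)*(g + 6)) = g + 6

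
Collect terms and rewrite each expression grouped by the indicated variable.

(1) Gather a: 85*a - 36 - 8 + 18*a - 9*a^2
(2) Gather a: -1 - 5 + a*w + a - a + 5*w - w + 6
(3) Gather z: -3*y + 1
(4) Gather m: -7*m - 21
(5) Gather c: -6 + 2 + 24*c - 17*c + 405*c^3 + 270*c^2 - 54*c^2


(1) = -9*a^2 + 103*a - 44
(2) = a*w + 4*w
(3) = 1 - 3*y
(4) = -7*m - 21
(5) = 405*c^3 + 216*c^2 + 7*c - 4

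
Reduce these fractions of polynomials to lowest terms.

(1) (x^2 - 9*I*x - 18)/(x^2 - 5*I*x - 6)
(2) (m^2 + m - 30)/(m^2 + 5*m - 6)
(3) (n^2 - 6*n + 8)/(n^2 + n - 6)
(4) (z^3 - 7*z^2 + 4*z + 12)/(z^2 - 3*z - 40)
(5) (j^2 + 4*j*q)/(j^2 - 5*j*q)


(1) = (x - 6*I)/(x - 2*I)
(2) = (m - 5)/(m - 1)
(3) = (n - 4)/(n + 3)
(4) = (z^3 - 7*z^2 + 4*z + 12)/(z^2 - 3*z - 40)
(5) = (-j - 4*q)/(-j + 5*q)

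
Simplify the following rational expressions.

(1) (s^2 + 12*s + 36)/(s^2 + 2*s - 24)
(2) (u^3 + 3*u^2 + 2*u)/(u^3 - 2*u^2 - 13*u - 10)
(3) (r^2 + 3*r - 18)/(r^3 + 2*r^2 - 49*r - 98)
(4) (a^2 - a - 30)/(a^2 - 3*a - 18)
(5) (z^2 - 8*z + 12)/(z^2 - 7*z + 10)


(1) = (s + 6)/(s - 4)
(2) = u/(u - 5)
(3) = (r^2 + 3*r - 18)/(r^3 + 2*r^2 - 49*r - 98)
(4) = (a + 5)/(a + 3)
(5) = (z - 6)/(z - 5)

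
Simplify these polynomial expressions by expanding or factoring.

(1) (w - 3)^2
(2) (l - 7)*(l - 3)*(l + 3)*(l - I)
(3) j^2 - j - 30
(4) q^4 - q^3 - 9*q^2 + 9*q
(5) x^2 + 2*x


(1) = w^2 - 6*w + 9
(2) = l^4 - 7*l^3 - I*l^3 - 9*l^2 + 7*I*l^2 + 63*l + 9*I*l - 63*I
(3) = (j - 6)*(j + 5)
(4) = q*(q - 3)*(q - 1)*(q + 3)
(5) = x*(x + 2)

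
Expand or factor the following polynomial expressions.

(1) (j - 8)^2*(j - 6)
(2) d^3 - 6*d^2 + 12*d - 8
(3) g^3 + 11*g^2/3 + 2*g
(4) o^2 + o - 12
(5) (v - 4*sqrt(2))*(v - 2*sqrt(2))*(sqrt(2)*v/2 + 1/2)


(1) = j^3 - 22*j^2 + 160*j - 384
(2) = (d - 2)^3
(3) = g*(g + 2/3)*(g + 3)
(4) = (o - 3)*(o + 4)
(5) = sqrt(2)*v^3/2 - 11*v^2/2 + 5*sqrt(2)*v + 8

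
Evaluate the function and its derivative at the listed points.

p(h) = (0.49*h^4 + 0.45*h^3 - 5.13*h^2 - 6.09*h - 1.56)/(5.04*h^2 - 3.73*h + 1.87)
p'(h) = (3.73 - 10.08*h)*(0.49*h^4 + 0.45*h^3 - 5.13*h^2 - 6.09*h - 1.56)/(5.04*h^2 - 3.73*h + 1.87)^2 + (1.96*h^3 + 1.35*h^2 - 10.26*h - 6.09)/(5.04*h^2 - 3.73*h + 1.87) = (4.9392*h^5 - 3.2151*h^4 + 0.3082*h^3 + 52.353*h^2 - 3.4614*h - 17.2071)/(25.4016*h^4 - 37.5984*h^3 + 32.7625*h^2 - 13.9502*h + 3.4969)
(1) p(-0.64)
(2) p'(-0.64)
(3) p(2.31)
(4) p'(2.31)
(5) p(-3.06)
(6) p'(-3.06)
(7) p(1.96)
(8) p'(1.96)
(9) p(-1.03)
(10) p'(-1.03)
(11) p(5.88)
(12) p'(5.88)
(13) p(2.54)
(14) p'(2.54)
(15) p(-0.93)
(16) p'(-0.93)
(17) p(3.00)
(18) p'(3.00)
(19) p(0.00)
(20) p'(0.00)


(1) = 0.03
(2) = 0.13
(3) = -1.17
(4) = 1.21
(5) = -0.01
(6) = -0.31
(7) = -1.62
(8) = 1.42
(9) = -0.06
(10) = 0.26
(11) = 3.00
(12) = 1.38
(13) = -0.90
(14) = 1.14
(15) = -0.03
(16) = 0.27
(17) = -0.39
(18) = 1.07
(19) = -0.83
(20) = -4.92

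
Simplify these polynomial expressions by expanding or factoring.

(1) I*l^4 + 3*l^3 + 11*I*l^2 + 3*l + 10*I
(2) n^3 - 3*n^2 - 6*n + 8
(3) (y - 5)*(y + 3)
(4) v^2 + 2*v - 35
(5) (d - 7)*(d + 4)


(1) = (l - 5*I)*(l + I)*(l + 2*I)*(I*l + 1)
(2) = (n - 4)*(n - 1)*(n + 2)
(3) = y^2 - 2*y - 15
(4) = (v - 5)*(v + 7)
(5) = d^2 - 3*d - 28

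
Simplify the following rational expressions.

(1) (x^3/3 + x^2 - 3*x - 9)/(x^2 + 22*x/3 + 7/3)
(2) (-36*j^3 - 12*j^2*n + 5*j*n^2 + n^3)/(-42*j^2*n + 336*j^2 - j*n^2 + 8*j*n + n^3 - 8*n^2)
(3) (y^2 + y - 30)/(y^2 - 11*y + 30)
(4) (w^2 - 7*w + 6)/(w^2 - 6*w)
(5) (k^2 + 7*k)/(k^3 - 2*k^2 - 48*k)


(1) = (x^3 + 3*x^2 - 9*x - 27)/(3*x^2 + 22*x + 7)
(2) = (6*j^2 + j*n - n^2)/(7*j*n - 56*j - n^2 + 8*n)
(3) = (y + 6)/(y - 6)
(4) = (w - 1)/w
(5) = (k + 7)/(k^2 - 2*k - 48)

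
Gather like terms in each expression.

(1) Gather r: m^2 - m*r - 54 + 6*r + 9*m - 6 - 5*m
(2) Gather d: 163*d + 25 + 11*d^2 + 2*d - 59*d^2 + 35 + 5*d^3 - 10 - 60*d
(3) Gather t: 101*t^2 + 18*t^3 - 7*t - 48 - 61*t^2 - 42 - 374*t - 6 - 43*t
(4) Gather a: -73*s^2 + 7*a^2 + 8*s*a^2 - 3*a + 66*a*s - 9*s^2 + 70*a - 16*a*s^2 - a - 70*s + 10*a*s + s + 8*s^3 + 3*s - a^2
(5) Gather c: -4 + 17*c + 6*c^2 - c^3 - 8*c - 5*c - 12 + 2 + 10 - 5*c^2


(1) = m^2 + 4*m + r*(6 - m) - 60
(2) = 5*d^3 - 48*d^2 + 105*d + 50
(3) = 18*t^3 + 40*t^2 - 424*t - 96
(4) = a^2*(8*s + 6) + a*(-16*s^2 + 76*s + 66) + 8*s^3 - 82*s^2 - 66*s
(5) = -c^3 + c^2 + 4*c - 4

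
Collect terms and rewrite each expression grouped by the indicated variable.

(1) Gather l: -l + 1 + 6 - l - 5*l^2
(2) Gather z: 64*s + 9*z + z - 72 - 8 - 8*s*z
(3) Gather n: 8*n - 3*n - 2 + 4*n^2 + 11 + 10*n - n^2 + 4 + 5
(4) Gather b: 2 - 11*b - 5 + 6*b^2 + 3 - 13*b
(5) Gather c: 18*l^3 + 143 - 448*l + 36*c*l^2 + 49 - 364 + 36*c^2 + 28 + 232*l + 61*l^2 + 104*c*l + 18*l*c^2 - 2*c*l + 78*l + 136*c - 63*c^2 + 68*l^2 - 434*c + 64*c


(1) = -5*l^2 - 2*l + 7
(2) = 64*s + z*(10 - 8*s) - 80
(3) = 3*n^2 + 15*n + 18
(4) = 6*b^2 - 24*b
(5) = c^2*(18*l - 27) + c*(36*l^2 + 102*l - 234) + 18*l^3 + 129*l^2 - 138*l - 144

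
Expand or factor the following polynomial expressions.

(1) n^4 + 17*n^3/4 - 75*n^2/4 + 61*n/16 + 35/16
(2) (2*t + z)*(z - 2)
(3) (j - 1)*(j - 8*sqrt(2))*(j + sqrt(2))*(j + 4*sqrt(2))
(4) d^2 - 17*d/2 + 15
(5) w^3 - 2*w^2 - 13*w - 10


(1) = (n - 5/2)*(n - 1/2)*(n + 1/4)*(n + 7)
(2) = 2*t*z - 4*t + z^2 - 2*z
(3) = j^4 - 3*sqrt(2)*j^3 - j^3 - 72*j^2 + 3*sqrt(2)*j^2 - 64*sqrt(2)*j + 72*j + 64*sqrt(2)
(4) = (d - 6)*(d - 5/2)
(5) = (w - 5)*(w + 1)*(w + 2)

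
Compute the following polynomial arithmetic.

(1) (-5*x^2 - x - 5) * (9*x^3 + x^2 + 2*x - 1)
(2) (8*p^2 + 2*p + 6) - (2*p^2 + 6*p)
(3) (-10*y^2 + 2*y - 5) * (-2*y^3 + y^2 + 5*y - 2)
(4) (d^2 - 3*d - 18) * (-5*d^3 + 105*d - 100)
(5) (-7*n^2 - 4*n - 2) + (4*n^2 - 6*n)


(1) = -45*x^5 - 14*x^4 - 56*x^3 - 2*x^2 - 9*x + 5
(2) = 6*p^2 - 4*p + 6
(3) = 20*y^5 - 14*y^4 - 38*y^3 + 25*y^2 - 29*y + 10
(4) = -5*d^5 + 15*d^4 + 195*d^3 - 415*d^2 - 1590*d + 1800
(5) = -3*n^2 - 10*n - 2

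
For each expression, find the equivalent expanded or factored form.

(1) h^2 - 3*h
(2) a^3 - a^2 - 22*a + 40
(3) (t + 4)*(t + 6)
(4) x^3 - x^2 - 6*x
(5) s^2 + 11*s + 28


(1) = h*(h - 3)
(2) = (a - 4)*(a - 2)*(a + 5)
(3) = t^2 + 10*t + 24
(4) = x*(x - 3)*(x + 2)
(5) = (s + 4)*(s + 7)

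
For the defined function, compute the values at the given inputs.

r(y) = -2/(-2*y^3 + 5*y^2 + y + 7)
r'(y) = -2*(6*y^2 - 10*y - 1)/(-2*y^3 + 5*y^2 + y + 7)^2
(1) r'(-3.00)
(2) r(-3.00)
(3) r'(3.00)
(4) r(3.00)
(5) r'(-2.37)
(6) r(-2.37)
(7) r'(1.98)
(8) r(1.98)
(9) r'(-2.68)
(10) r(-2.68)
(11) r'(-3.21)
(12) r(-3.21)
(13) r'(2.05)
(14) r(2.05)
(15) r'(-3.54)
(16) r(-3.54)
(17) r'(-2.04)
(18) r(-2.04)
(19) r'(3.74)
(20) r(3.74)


(1) = -0.02
(2) = -0.02
(3) = -46.00
(4) = -2.00
(5) = -0.03
(6) = -0.03
(7) = -0.03
(8) = -0.15
(9) = -0.02
(10) = -0.03
(11) = -0.01
(12) = -0.02
(13) = -0.05
(14) = -0.16
(15) = -0.01
(16) = -0.01
(17) = -0.05
(18) = -0.05
(19) = -0.16
(20) = 0.08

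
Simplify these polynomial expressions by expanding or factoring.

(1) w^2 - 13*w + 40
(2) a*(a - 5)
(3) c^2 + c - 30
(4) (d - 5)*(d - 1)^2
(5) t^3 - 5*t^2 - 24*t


(1) = (w - 8)*(w - 5)
(2) = a^2 - 5*a
(3) = (c - 5)*(c + 6)
(4) = d^3 - 7*d^2 + 11*d - 5
(5) = t*(t - 8)*(t + 3)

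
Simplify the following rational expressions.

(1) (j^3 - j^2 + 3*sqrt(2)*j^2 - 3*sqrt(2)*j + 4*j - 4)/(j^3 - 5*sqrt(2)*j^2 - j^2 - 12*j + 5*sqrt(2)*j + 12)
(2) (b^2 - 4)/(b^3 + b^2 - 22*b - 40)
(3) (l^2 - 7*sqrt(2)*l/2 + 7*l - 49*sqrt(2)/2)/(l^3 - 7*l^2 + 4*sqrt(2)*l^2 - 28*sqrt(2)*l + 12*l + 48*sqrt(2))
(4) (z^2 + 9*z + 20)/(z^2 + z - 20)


(1) = (j + 2*sqrt(2))/(j - 6*sqrt(2))
(2) = (b - 2)/(b^2 - b - 20)
(3) = (2*l^2 + l*(14 - 7*sqrt(2)) - 49*sqrt(2))/(2*l^3 + l^2*(-14 + 8*sqrt(2)) + l*(24 - 56*sqrt(2)) + 96*sqrt(2))
(4) = (z + 4)/(z - 4)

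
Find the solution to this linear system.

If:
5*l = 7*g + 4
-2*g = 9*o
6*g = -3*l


Then:
g = -4/17
l = 8/17
o = 8/153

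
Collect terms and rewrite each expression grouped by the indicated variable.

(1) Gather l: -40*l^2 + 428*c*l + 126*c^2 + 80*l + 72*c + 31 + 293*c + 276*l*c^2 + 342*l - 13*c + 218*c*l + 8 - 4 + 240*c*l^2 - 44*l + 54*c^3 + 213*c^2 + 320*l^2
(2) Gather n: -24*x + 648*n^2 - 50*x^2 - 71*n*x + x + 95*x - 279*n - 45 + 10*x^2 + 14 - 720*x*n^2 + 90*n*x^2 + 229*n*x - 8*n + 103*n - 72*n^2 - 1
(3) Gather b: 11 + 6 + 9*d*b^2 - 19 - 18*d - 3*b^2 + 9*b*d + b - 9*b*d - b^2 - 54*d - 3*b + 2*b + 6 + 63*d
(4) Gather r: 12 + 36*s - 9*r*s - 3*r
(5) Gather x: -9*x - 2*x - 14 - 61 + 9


(1) = 54*c^3 + 339*c^2 + 352*c + l^2*(240*c + 280) + l*(276*c^2 + 646*c + 378) + 35
(2) = n^2*(576 - 720*x) + n*(90*x^2 + 158*x - 184) - 40*x^2 + 72*x - 32
(3) = b^2*(9*d - 4) - 9*d + 4
(4) = r*(-9*s - 3) + 36*s + 12
(5) = -11*x - 66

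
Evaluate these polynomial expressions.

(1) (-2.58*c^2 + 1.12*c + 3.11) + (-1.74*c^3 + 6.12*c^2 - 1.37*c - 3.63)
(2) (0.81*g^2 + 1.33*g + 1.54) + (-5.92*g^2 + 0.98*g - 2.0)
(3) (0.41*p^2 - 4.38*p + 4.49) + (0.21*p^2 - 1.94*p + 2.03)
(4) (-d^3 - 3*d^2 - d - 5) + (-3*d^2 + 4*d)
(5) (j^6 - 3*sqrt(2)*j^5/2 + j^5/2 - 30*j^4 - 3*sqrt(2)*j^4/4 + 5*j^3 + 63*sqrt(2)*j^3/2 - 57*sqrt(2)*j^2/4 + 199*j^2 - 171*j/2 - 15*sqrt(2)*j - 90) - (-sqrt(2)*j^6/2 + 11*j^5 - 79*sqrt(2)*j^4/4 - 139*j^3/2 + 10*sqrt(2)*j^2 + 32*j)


(1) = -1.74*c^3 + 3.54*c^2 - 0.25*c - 0.52
(2) = -5.11*g^2 + 2.31*g - 0.46
(3) = 0.62*p^2 - 6.32*p + 6.52
(4) = -d^3 - 6*d^2 + 3*d - 5
(5) = sqrt(2)*j^6/2 + j^6 - 21*j^5/2 - 3*sqrt(2)*j^5/2 - 30*j^4 + 19*sqrt(2)*j^4 + 63*sqrt(2)*j^3/2 + 149*j^3/2 - 97*sqrt(2)*j^2/4 + 199*j^2 - 235*j/2 - 15*sqrt(2)*j - 90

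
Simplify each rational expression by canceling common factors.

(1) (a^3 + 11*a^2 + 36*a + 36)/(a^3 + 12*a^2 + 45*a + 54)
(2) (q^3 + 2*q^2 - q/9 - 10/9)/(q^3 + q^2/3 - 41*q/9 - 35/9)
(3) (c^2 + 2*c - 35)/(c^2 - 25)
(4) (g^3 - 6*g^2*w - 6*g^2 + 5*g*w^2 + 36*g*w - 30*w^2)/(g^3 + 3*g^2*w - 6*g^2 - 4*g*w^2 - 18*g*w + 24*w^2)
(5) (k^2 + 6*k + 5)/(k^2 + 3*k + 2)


(1) = (a + 2)/(a + 3)
(2) = (3*q - 2)/(3*q - 7)
(3) = (c + 7)/(c + 5)
(4) = (g - 5*w)/(g + 4*w)
(5) = (k + 5)/(k + 2)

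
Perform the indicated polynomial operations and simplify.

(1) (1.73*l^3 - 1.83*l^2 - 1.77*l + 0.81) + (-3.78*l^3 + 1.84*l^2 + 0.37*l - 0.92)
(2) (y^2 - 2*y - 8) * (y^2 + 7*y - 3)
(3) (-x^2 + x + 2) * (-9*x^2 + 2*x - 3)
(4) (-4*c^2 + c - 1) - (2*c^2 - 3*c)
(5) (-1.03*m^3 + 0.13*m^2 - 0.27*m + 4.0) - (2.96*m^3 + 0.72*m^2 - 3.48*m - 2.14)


(1) = -2.05*l^3 + 0.01*l^2 - 1.4*l - 0.11
(2) = y^4 + 5*y^3 - 25*y^2 - 50*y + 24
(3) = 9*x^4 - 11*x^3 - 13*x^2 + x - 6
(4) = -6*c^2 + 4*c - 1
(5) = -3.99*m^3 - 0.59*m^2 + 3.21*m + 6.14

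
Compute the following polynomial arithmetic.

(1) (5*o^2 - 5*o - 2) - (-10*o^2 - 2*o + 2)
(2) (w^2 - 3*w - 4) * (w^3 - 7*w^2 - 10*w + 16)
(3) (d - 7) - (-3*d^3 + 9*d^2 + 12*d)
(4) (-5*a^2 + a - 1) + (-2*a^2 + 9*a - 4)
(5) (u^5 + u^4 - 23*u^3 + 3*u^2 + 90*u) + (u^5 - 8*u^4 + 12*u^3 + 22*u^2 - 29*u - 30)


(1) = 15*o^2 - 3*o - 4
(2) = w^5 - 10*w^4 + 7*w^3 + 74*w^2 - 8*w - 64
(3) = 3*d^3 - 9*d^2 - 11*d - 7
(4) = -7*a^2 + 10*a - 5
(5) = 2*u^5 - 7*u^4 - 11*u^3 + 25*u^2 + 61*u - 30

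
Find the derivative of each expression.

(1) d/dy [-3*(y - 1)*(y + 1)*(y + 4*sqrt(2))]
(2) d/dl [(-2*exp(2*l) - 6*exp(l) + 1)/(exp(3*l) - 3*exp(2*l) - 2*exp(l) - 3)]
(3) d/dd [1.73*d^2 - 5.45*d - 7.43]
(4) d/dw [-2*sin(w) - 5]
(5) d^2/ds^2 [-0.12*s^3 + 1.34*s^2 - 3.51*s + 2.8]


(1) = -9*y^2 - 24*sqrt(2)*y + 3
(2) = (2*exp(4*l) + 12*exp(3*l) - 17*exp(2*l) + 18*exp(l) + 20)*exp(l)/(exp(6*l) - 6*exp(5*l) + 5*exp(4*l) + 6*exp(3*l) + 22*exp(2*l) + 12*exp(l) + 9)
(3) = 3.46*d - 5.45
(4) = -2*cos(w)
(5) = 2.68 - 0.72*s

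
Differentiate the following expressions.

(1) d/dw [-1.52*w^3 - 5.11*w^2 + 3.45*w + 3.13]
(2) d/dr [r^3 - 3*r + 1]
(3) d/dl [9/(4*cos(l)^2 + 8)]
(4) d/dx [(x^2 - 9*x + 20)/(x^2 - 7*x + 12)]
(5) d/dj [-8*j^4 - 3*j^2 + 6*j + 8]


(1) = -4.56*w^2 - 10.22*w + 3.45
(2) = 3*r^2 - 3
(3) = 9*sin(2*l)/(cos(2*l) + 5)^2
(4) = 2/(x^2 - 6*x + 9)
(5) = -32*j^3 - 6*j + 6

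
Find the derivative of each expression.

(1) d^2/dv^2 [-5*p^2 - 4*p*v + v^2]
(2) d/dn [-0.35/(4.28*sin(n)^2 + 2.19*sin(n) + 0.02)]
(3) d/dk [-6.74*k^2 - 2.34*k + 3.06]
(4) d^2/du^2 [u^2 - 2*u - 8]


(1) = 2
(2) = (2.996*sin(n) + 0.7665)*cos(n)/(4.28*sin(n)^2 + 2.19*sin(n) + 0.02)^2
(3) = -13.48*k - 2.34
(4) = 2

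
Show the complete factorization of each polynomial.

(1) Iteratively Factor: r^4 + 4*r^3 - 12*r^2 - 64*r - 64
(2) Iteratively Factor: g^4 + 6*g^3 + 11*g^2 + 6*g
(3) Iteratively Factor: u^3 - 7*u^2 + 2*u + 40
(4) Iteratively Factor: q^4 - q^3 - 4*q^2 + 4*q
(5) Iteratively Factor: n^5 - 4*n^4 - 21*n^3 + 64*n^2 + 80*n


(1) = (r + 4)*(r^3 - 12*r - 16) = (r + 2)*(r + 4)*(r^2 - 2*r - 8) = (r - 4)*(r + 2)*(r + 4)*(r + 2)
(2) = (g + 2)*(g^3 + 4*g^2 + 3*g) = (g + 1)*(g + 2)*(g^2 + 3*g) = (g + 1)*(g + 2)*(g + 3)*(g)
(3) = (u - 4)*(u^2 - 3*u - 10) = (u - 4)*(u + 2)*(u - 5)
(4) = (q - 2)*(q^3 + q^2 - 2*q) = (q - 2)*(q - 1)*(q^2 + 2*q) = q*(q - 2)*(q - 1)*(q + 2)
(5) = (n - 4)*(n^4 - 21*n^2 - 20*n) = (n - 4)*(n + 4)*(n^3 - 4*n^2 - 5*n) = n*(n - 4)*(n + 4)*(n^2 - 4*n - 5) = n*(n - 5)*(n - 4)*(n + 4)*(n + 1)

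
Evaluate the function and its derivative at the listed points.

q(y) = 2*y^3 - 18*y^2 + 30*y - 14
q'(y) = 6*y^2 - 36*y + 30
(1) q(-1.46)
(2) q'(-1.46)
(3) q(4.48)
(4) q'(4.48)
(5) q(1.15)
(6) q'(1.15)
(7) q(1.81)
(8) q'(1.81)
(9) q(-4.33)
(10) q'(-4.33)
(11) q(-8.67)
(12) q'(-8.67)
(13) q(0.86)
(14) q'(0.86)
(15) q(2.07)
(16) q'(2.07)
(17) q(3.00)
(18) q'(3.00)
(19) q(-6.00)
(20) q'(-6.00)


(1) = -102.39
(2) = 95.35
(3) = -61.04
(4) = -10.86
(5) = -0.26
(6) = -3.46
(7) = -6.81
(8) = -15.50
(9) = -643.75
(10) = 298.37
(11) = -2930.57
(12) = 793.13
(13) = -0.24
(14) = 3.48
(15) = -11.29
(16) = -18.81
(17) = -32.00
(18) = -24.00
(19) = -1274.00
(20) = 462.00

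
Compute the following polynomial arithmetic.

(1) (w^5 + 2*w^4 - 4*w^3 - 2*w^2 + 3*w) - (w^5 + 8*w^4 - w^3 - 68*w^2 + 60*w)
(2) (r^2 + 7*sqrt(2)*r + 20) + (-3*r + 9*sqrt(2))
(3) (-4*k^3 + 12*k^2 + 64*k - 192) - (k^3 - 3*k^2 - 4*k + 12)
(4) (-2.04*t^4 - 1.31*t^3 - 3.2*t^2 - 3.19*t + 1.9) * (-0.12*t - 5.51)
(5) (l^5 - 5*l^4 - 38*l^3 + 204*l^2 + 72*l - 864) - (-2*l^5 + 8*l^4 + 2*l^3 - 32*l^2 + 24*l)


(1) = -6*w^4 - 3*w^3 + 66*w^2 - 57*w
(2) = r^2 - 3*r + 7*sqrt(2)*r + 9*sqrt(2) + 20
(3) = -5*k^3 + 15*k^2 + 68*k - 204
(4) = 0.2448*t^5 + 11.3976*t^4 + 7.6021*t^3 + 18.0148*t^2 + 17.3489*t - 10.469
(5) = 3*l^5 - 13*l^4 - 40*l^3 + 236*l^2 + 48*l - 864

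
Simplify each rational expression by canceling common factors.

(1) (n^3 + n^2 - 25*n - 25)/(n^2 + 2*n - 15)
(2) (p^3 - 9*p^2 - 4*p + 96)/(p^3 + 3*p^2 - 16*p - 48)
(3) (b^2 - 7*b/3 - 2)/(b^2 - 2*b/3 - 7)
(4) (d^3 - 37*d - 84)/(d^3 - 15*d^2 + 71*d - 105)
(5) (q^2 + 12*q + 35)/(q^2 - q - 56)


(1) = (n^2 - 4*n - 5)/(n - 3)
(2) = (p - 8)/(p + 4)
(3) = (3*b + 2)/(3*b + 7)
(4) = (d^2 + 7*d + 12)/(d^2 - 8*d + 15)
(5) = (q + 5)/(q - 8)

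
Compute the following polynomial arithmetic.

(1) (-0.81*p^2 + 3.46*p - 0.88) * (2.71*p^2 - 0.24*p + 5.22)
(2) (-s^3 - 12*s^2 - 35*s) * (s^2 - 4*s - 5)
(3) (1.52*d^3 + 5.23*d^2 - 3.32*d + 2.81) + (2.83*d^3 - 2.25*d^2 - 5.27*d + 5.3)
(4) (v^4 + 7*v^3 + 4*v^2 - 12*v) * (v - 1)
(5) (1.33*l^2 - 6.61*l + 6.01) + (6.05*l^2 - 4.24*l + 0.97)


(1) = -2.1951*p^4 + 9.571*p^3 - 7.4434*p^2 + 18.2724*p - 4.5936
(2) = -s^5 - 8*s^4 + 18*s^3 + 200*s^2 + 175*s
(3) = 4.35*d^3 + 2.98*d^2 - 8.59*d + 8.11
(4) = v^5 + 6*v^4 - 3*v^3 - 16*v^2 + 12*v
(5) = 7.38*l^2 - 10.85*l + 6.98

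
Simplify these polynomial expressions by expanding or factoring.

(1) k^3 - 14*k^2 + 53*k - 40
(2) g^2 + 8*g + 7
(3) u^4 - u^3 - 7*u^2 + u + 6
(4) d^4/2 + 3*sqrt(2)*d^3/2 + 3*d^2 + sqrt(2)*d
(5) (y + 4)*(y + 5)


(1) = (k - 8)*(k - 5)*(k - 1)
(2) = (g + 1)*(g + 7)
(3) = (u - 3)*(u - 1)*(u + 1)*(u + 2)
(4) = d*(d/2 + sqrt(2)/2)*(d + sqrt(2))^2
(5) = y^2 + 9*y + 20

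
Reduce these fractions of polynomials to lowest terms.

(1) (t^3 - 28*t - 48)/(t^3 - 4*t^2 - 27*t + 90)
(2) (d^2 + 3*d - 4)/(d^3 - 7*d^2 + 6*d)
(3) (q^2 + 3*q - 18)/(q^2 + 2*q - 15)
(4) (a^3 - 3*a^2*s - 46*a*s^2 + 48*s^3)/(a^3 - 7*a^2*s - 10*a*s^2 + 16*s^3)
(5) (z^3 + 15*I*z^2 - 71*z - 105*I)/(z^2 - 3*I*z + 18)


(1) = (t^2 + 6*t + 8)/(t^2 + 2*t - 15)
(2) = (d + 4)/(d^2 - 6*d)
(3) = (q + 6)/(q + 5)
(4) = (a + 6*s)/(a + 2*s)
(5) = (z^2 + 12*I*z - 35)/(z - 6*I)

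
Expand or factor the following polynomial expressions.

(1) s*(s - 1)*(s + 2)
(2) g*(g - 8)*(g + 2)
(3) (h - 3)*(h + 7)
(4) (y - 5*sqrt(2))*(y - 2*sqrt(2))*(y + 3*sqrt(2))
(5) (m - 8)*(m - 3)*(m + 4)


(1) = s^3 + s^2 - 2*s
(2) = g^3 - 6*g^2 - 16*g
(3) = h^2 + 4*h - 21
(4) = y^3 - 4*sqrt(2)*y^2 - 22*y + 60*sqrt(2)
(5) = m^3 - 7*m^2 - 20*m + 96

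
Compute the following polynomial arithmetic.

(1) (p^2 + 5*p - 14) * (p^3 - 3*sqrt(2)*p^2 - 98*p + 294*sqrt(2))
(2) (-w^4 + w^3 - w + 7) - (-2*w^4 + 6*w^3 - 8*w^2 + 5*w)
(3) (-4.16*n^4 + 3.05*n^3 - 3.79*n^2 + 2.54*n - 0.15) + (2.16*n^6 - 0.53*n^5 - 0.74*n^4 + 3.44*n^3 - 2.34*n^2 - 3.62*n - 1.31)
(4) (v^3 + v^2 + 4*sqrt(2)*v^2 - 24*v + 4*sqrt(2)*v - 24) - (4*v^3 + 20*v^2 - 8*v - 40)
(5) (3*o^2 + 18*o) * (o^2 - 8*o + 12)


(1) = p^5 - 3*sqrt(2)*p^4 + 5*p^4 - 112*p^3 - 15*sqrt(2)*p^3 - 490*p^2 + 336*sqrt(2)*p^2 + 1372*p + 1470*sqrt(2)*p - 4116*sqrt(2)
(2) = w^4 - 5*w^3 + 8*w^2 - 6*w + 7
(3) = 2.16*n^6 - 0.53*n^5 - 4.9*n^4 + 6.49*n^3 - 6.13*n^2 - 1.08*n - 1.46
(4) = -3*v^3 - 19*v^2 + 4*sqrt(2)*v^2 - 16*v + 4*sqrt(2)*v + 16
(5) = 3*o^4 - 6*o^3 - 108*o^2 + 216*o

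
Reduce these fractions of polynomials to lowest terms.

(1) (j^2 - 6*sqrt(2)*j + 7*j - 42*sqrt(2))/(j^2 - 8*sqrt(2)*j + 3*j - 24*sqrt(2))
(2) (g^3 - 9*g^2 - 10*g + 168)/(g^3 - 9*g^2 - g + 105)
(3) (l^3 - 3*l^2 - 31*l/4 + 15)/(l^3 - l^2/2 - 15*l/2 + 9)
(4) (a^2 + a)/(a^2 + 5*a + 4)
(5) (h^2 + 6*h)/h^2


(1) = (j^2 + j*(7 - 6*sqrt(2)) - 42*sqrt(2))/(j^2 + j*(3 - 8*sqrt(2)) - 24*sqrt(2))
(2) = (g^2 - 2*g - 24)/(g^2 - 2*g - 15)
(3) = (2*l^2 - 3*l - 20)/(2*l^2 + 2*l - 12)
(4) = a/(a + 4)
(5) = (h + 6)/h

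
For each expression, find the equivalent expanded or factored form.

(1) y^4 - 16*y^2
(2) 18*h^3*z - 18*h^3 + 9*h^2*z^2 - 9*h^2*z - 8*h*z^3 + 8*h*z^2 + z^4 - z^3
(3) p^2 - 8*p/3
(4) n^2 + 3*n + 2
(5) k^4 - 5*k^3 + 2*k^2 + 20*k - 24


(1) = y^2*(y - 4)*(y + 4)
(2) = (-6*h + z)*(-3*h + z)*(h + z)*(z - 1)
(3) = p*(p - 8/3)
(4) = (n + 1)*(n + 2)
(5) = (k - 3)*(k - 2)^2*(k + 2)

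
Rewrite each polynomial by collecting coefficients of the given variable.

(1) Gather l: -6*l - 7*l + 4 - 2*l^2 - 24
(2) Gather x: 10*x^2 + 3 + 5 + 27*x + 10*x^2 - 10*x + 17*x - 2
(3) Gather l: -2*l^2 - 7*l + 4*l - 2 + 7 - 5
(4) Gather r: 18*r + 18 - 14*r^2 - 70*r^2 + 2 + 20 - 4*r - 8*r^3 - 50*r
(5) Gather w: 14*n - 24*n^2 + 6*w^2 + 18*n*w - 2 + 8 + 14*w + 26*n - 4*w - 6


(1) = -2*l^2 - 13*l - 20
(2) = 20*x^2 + 34*x + 6
(3) = -2*l^2 - 3*l
(4) = -8*r^3 - 84*r^2 - 36*r + 40
(5) = -24*n^2 + 40*n + 6*w^2 + w*(18*n + 10)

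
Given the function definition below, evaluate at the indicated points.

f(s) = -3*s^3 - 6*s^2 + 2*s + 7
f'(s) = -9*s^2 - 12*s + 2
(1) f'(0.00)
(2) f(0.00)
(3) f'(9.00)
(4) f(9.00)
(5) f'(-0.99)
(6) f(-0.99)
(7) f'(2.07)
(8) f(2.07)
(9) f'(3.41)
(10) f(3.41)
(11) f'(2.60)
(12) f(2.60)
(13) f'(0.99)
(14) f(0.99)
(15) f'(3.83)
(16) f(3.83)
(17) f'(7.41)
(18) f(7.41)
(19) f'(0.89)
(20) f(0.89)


(1) = 2.00
(2) = 7.00
(3) = -835.00
(4) = -2648.00
(5) = 5.06
(6) = 2.05
(7) = -61.40
(8) = -41.18
(9) = -143.57
(10) = -174.90
(11) = -90.04
(12) = -81.09
(13) = -18.70
(14) = 0.19
(15) = -175.98
(16) = -241.90
(17) = -581.09
(18) = -1528.24
(19) = -15.81
(20) = 1.91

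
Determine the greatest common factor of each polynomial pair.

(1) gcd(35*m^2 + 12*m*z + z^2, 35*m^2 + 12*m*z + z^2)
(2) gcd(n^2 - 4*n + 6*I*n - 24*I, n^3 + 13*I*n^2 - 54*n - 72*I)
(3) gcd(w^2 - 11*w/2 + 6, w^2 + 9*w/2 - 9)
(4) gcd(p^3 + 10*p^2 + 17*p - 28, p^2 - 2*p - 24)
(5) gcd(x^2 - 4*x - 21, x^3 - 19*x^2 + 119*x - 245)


(1) = gcd((5*m + z)*(7*m + z), (5*m + z)*(7*m + z)) = 35*m^2 + 12*m*z + z^2
(2) = gcd((n - 4)*(n + 6*I), (n + 3*I)*(n + 4*I)*(n + 6*I)) = n + 6*I
(3) = gcd((w - 4)*(w - 3/2), (w - 3/2)*(w + 6)) = w - 3/2
(4) = p + 4
(5) = x - 7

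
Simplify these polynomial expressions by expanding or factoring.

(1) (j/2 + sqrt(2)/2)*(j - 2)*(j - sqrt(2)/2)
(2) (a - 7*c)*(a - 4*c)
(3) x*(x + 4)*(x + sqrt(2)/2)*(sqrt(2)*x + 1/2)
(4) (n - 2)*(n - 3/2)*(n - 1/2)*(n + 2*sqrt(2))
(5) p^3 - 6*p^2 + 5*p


(1) = j^3/2 - j^2 + sqrt(2)*j^2/4 - sqrt(2)*j/2 - j/2 + 1
(2) = a^2 - 11*a*c + 28*c^2
(3) = sqrt(2)*x^4 + 3*x^3/2 + 4*sqrt(2)*x^3 + sqrt(2)*x^2/4 + 6*x^2 + sqrt(2)*x
(4) = n^4 - 4*n^3 + 2*sqrt(2)*n^3 - 8*sqrt(2)*n^2 + 19*n^2/4 - 3*n/2 + 19*sqrt(2)*n/2 - 3*sqrt(2)
(5) = p*(p - 5)*(p - 1)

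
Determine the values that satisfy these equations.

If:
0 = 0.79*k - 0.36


Then:
k = 0.46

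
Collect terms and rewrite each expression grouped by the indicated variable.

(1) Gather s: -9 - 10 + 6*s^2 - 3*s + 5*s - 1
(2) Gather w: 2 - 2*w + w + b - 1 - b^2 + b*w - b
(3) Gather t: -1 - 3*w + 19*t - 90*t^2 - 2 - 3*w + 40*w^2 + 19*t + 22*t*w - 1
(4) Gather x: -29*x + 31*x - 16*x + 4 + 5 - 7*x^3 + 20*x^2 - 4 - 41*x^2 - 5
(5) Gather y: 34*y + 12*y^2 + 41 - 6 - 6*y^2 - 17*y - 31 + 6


(1) = 6*s^2 + 2*s - 20
(2) = -b^2 + w*(b - 1) + 1
(3) = -90*t^2 + t*(22*w + 38) + 40*w^2 - 6*w - 4
(4) = -7*x^3 - 21*x^2 - 14*x
(5) = 6*y^2 + 17*y + 10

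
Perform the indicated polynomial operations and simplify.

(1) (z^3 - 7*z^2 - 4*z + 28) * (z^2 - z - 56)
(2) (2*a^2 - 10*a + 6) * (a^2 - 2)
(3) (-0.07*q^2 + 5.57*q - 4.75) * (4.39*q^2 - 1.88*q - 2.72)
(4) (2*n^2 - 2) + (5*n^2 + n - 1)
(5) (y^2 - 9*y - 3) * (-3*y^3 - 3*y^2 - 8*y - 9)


(1) = z^5 - 8*z^4 - 53*z^3 + 424*z^2 + 196*z - 1568
(2) = 2*a^4 - 10*a^3 + 2*a^2 + 20*a - 12
(3) = -0.3073*q^4 + 24.5839*q^3 - 31.1337*q^2 - 6.2204*q + 12.92
(4) = 7*n^2 + n - 3
(5) = -3*y^5 + 24*y^4 + 28*y^3 + 72*y^2 + 105*y + 27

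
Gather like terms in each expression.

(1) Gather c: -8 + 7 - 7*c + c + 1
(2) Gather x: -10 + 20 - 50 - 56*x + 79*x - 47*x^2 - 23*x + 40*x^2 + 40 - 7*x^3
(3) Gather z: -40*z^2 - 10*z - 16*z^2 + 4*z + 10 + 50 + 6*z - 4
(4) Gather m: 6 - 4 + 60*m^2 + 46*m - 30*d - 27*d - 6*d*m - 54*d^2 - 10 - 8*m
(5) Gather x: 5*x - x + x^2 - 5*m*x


(1) = -6*c
(2) = -7*x^3 - 7*x^2
(3) = 56 - 56*z^2
(4) = -54*d^2 - 57*d + 60*m^2 + m*(38 - 6*d) - 8
(5) = x^2 + x*(4 - 5*m)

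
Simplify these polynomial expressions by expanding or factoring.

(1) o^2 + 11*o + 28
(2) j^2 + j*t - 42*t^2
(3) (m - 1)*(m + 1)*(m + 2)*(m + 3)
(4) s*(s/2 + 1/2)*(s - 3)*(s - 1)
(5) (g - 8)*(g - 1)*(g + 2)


(1) = (o + 4)*(o + 7)
(2) = (j - 6*t)*(j + 7*t)
(3) = m^4 + 5*m^3 + 5*m^2 - 5*m - 6
(4) = s^4/2 - 3*s^3/2 - s^2/2 + 3*s/2
(5) = g^3 - 7*g^2 - 10*g + 16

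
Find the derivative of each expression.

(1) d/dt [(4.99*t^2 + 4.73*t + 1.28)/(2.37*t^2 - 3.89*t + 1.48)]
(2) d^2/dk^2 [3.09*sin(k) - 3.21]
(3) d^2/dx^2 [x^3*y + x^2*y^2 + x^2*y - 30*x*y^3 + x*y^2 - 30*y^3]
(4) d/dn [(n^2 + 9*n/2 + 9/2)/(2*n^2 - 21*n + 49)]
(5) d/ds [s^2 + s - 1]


(1) = (-30.6212*t^2 + 8.7032*t + 11.9796)/(5.6169*t^4 - 18.4386*t^3 + 22.1473*t^2 - 11.5144*t + 2.1904)
(2) = -3.09*sin(k)
(3) = 2*y*(3*x + y + 1)
(4) = 5*(-6*n^2 + 16*n + 63)/(4*n^4 - 84*n^3 + 637*n^2 - 2058*n + 2401)
(5) = 2*s + 1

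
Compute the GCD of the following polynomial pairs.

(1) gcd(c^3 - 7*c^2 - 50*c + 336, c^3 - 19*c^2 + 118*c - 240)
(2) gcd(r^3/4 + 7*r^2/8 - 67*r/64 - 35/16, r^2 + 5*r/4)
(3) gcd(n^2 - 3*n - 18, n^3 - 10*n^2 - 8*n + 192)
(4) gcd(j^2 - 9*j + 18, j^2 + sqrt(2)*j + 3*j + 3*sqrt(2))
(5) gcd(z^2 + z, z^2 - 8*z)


(1) = c^2 - 14*c + 48
(2) = r + 5/4
(3) = gcd((n - 6)*(n + 3), (n - 8)*(n - 6)*(n + 4)) = n - 6
(4) = gcd((j - 6)*(j - 3), (j + 3)*(j + sqrt(2))) = 1
(5) = z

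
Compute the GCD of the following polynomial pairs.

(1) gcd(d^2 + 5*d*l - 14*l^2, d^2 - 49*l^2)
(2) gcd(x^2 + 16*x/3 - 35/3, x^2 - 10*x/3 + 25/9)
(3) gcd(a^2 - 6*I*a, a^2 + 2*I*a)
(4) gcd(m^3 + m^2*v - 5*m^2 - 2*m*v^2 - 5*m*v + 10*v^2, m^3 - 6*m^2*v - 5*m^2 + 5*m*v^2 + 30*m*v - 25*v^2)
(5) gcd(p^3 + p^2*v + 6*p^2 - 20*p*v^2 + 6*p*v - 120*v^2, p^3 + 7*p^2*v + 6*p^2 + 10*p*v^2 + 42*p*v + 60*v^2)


(1) = d + 7*l
(2) = gcd((x - 5/3)*(x + 7), (x - 5/3)^2) = x - 5/3
(3) = gcd(a*(a - 6*I), a*(a + 2*I)) = a
(4) = -m^2 + m*v + 5*m - 5*v
(5) = p^2 + 5*p*v + 6*p + 30*v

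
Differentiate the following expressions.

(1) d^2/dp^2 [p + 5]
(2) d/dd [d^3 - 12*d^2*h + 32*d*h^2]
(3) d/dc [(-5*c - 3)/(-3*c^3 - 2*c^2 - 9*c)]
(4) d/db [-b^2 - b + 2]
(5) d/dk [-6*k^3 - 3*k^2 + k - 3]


(1) = 0
(2) = 3*d^2 - 24*d*h + 32*h^2
(3) = (-30*c^3 - 37*c^2 - 12*c - 27)/(c^2*(9*c^4 + 12*c^3 + 58*c^2 + 36*c + 81))
(4) = -2*b - 1
(5) = -18*k^2 - 6*k + 1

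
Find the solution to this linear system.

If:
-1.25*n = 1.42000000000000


Then:
n = -1.14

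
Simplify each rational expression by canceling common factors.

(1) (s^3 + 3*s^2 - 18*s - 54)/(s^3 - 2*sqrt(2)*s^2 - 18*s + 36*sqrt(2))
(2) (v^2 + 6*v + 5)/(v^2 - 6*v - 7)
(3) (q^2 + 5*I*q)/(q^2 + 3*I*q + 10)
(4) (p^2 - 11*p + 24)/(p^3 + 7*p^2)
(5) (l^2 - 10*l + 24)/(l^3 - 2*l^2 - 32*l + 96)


(1) = (s + 3)/(s - 2*sqrt(2))
(2) = (v + 5)/(v - 7)
(3) = q/(q - 2*I)
(4) = (p^2 - 11*p + 24)/(p^3 + 7*p^2)
(5) = (l - 6)/(l^2 + 2*l - 24)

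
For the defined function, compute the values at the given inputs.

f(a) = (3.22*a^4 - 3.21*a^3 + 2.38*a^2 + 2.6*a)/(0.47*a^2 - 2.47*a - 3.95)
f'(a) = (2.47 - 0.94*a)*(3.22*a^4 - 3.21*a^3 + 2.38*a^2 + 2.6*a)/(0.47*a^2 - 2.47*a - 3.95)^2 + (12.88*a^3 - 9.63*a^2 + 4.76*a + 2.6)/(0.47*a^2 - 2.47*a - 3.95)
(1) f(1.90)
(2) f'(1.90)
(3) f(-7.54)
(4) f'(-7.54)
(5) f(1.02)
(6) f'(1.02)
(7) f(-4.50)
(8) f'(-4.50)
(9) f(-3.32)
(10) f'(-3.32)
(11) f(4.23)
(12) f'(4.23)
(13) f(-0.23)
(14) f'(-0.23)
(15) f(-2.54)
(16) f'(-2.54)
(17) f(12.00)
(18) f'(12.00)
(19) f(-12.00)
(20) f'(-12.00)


(1) = -4.82
(2) = -8.92
(3) = 287.46
(4) = -81.04
(5) = -0.87
(6) = -1.64
(7) = 98.87
(8) = -43.46
(9) = 55.80
(10) = -29.55
(11) = -140.53
(12) = -173.16
(13) = 0.13
(14) = -0.35
(15) = 36.48
(16) = -19.70
(17) = 1806.89
(18) = 146.99
(19) = 777.85
(20) = -139.26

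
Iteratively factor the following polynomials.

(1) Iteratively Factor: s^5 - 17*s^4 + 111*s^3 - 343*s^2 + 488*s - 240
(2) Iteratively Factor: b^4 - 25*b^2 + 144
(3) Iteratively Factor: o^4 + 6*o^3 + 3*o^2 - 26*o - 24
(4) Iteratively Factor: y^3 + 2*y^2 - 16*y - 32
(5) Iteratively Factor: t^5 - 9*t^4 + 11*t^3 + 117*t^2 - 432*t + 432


(1) = (s - 1)*(s^4 - 16*s^3 + 95*s^2 - 248*s + 240) = (s - 5)*(s - 1)*(s^3 - 11*s^2 + 40*s - 48) = (s - 5)*(s - 4)*(s - 1)*(s^2 - 7*s + 12) = (s - 5)*(s - 4)^2*(s - 1)*(s - 3)
(2) = (b - 4)*(b^3 + 4*b^2 - 9*b - 36) = (b - 4)*(b + 4)*(b^2 - 9) = (b - 4)*(b + 3)*(b + 4)*(b - 3)
(3) = (o + 3)*(o^3 + 3*o^2 - 6*o - 8) = (o - 2)*(o + 3)*(o^2 + 5*o + 4) = (o - 2)*(o + 1)*(o + 3)*(o + 4)
(4) = (y + 4)*(y^2 - 2*y - 8) = (y - 4)*(y + 4)*(y + 2)
(5) = (t + 4)*(t^4 - 13*t^3 + 63*t^2 - 135*t + 108) = (t - 3)*(t + 4)*(t^3 - 10*t^2 + 33*t - 36) = (t - 4)*(t - 3)*(t + 4)*(t^2 - 6*t + 9) = (t - 4)*(t - 3)^2*(t + 4)*(t - 3)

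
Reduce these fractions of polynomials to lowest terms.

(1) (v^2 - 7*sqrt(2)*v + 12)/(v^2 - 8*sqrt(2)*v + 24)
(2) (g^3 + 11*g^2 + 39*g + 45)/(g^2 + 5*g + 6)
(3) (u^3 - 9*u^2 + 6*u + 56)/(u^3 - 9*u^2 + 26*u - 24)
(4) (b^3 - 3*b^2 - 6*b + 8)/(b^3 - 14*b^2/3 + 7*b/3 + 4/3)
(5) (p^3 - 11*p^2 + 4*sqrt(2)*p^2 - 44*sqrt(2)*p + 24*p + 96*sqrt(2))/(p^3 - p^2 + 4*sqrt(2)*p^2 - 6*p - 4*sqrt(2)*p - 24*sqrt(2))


(1) = (v - sqrt(2))/(v - 2*sqrt(2))
(2) = (g^2 + 8*g + 15)/(g + 2)
(3) = (u^2 - 5*u - 14)/(u^2 - 5*u + 6)
(4) = (3*b + 6)/(3*b + 1)
(5) = (p - 8)/(p + 2)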